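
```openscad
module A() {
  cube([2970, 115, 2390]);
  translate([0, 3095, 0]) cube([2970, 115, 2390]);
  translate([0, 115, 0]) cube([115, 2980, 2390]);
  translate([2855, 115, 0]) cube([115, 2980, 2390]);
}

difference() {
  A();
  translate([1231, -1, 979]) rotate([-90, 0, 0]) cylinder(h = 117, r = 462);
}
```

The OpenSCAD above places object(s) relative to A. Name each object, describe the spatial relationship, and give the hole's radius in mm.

The subtracted cylinder has r = 462 mm.

A is a house frame. The house frame has a circular hole through its front wall. The hole's radius is 462 mm.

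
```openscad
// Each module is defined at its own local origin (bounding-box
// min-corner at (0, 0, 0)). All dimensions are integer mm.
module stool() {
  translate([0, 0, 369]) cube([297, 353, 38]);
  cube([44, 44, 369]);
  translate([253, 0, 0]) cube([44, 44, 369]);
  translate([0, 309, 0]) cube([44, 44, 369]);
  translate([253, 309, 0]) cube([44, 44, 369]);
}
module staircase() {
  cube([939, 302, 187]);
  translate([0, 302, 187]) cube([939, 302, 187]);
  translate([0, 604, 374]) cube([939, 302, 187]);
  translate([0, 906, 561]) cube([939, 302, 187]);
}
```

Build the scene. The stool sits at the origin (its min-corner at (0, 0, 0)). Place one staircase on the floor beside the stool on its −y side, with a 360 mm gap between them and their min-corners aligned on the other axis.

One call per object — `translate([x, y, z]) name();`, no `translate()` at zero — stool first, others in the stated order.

stool();
translate([0, -1568, 0]) staircase();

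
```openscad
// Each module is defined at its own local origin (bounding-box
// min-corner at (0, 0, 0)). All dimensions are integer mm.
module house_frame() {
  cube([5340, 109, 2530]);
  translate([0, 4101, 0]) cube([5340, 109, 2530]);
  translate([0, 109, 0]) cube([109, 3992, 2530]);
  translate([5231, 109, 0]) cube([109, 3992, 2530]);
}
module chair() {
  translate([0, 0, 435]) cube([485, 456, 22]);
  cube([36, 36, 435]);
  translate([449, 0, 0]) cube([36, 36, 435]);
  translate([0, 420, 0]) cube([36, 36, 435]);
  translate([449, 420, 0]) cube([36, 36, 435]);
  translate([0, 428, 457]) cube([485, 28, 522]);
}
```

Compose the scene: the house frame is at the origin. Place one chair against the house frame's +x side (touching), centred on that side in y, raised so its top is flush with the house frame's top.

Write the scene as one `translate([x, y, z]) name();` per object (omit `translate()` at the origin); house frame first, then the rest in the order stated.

house_frame();
translate([5340, 1877, 1551]) chair();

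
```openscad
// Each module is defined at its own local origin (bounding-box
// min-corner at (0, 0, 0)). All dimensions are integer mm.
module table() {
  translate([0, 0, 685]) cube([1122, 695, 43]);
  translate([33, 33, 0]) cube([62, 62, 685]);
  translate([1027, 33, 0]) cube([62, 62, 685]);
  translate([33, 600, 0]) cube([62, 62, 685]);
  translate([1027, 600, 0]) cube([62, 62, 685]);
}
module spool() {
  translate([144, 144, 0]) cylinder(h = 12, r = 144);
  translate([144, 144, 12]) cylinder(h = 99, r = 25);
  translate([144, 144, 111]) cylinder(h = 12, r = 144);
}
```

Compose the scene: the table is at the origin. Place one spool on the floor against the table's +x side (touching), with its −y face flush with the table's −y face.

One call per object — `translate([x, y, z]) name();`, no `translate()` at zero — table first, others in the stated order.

table();
translate([1122, 0, 0]) spool();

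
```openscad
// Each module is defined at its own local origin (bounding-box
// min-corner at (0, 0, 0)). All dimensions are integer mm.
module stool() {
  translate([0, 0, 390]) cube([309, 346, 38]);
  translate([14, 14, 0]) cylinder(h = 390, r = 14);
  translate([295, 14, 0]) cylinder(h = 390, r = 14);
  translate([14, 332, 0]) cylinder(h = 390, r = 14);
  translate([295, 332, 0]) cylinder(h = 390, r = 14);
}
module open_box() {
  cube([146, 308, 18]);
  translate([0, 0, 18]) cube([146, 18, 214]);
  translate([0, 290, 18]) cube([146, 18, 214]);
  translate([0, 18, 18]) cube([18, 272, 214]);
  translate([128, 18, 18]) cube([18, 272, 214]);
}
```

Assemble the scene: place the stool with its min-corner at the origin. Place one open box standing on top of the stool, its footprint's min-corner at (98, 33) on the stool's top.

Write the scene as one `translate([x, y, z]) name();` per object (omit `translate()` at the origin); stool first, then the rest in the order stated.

stool();
translate([98, 33, 428]) open_box();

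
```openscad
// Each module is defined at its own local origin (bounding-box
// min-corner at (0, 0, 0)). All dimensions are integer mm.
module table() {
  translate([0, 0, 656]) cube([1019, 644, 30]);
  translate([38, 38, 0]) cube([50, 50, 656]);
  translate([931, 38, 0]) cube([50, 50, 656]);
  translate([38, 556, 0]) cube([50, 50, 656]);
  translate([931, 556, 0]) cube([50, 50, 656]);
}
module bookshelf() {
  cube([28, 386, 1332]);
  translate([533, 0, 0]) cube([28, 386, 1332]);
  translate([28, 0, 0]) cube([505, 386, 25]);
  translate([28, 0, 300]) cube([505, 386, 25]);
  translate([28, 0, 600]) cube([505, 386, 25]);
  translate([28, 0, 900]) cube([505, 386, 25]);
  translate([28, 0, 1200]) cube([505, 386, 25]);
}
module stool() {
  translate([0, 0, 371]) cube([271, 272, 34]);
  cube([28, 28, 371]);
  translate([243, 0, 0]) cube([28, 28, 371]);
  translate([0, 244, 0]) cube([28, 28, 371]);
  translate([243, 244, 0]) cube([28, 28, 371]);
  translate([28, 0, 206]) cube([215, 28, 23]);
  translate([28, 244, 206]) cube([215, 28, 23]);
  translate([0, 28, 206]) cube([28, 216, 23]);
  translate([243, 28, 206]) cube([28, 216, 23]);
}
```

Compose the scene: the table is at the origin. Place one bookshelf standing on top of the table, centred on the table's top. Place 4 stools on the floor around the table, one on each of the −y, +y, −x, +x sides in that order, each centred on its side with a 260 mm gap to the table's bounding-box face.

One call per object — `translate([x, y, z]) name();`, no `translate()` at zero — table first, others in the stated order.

table();
translate([229, 129, 686]) bookshelf();
translate([374, -532, 0]) stool();
translate([374, 904, 0]) stool();
translate([-531, 186, 0]) stool();
translate([1279, 186, 0]) stool();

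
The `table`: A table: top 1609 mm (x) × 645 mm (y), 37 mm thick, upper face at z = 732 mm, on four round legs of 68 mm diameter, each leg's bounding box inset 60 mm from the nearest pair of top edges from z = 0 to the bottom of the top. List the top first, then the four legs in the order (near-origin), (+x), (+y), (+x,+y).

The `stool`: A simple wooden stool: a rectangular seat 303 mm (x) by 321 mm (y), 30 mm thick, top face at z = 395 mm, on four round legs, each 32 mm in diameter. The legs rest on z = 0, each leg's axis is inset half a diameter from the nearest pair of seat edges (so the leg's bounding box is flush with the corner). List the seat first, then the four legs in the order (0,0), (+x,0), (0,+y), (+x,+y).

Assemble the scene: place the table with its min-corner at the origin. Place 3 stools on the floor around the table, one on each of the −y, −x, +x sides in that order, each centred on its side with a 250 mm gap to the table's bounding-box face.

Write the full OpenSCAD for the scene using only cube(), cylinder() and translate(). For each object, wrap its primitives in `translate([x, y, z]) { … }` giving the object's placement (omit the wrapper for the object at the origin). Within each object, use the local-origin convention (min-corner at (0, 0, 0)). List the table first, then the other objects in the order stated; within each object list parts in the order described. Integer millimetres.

translate([0, 0, 695]) cube([1609, 645, 37]);
translate([94, 94, 0]) cylinder(h = 695, r = 34);
translate([1515, 94, 0]) cylinder(h = 695, r = 34);
translate([94, 551, 0]) cylinder(h = 695, r = 34);
translate([1515, 551, 0]) cylinder(h = 695, r = 34);
translate([653, -571, 0]) {
  translate([0, 0, 365]) cube([303, 321, 30]);
  translate([16, 16, 0]) cylinder(h = 365, r = 16);
  translate([287, 16, 0]) cylinder(h = 365, r = 16);
  translate([16, 305, 0]) cylinder(h = 365, r = 16);
  translate([287, 305, 0]) cylinder(h = 365, r = 16);
}
translate([-553, 162, 0]) {
  translate([0, 0, 365]) cube([303, 321, 30]);
  translate([16, 16, 0]) cylinder(h = 365, r = 16);
  translate([287, 16, 0]) cylinder(h = 365, r = 16);
  translate([16, 305, 0]) cylinder(h = 365, r = 16);
  translate([287, 305, 0]) cylinder(h = 365, r = 16);
}
translate([1859, 162, 0]) {
  translate([0, 0, 365]) cube([303, 321, 30]);
  translate([16, 16, 0]) cylinder(h = 365, r = 16);
  translate([287, 16, 0]) cylinder(h = 365, r = 16);
  translate([16, 305, 0]) cylinder(h = 365, r = 16);
  translate([287, 305, 0]) cylinder(h = 365, r = 16);
}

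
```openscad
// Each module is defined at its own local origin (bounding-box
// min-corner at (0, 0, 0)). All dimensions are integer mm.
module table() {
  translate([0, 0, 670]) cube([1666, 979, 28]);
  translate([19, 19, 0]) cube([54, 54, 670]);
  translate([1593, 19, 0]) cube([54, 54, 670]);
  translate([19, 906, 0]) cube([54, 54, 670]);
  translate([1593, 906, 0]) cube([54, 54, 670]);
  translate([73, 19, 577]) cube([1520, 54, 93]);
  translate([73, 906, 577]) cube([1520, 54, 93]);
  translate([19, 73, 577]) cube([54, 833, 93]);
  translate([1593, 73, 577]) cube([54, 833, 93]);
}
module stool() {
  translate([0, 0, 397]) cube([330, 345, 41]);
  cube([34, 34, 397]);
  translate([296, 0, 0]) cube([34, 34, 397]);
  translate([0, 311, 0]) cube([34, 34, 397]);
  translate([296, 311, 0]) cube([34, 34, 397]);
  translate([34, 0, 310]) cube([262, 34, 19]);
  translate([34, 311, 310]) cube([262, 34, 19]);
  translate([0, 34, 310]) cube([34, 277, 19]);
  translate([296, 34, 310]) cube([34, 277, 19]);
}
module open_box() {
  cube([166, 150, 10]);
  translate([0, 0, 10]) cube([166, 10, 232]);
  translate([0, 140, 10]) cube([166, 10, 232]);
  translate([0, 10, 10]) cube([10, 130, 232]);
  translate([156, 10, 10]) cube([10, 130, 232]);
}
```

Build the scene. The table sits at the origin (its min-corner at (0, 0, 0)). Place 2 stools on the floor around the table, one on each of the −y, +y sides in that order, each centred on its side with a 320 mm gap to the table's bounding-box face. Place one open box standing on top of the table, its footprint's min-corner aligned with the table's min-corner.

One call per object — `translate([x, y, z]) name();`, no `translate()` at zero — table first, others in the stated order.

table();
translate([668, -665, 0]) stool();
translate([668, 1299, 0]) stool();
translate([0, 0, 698]) open_box();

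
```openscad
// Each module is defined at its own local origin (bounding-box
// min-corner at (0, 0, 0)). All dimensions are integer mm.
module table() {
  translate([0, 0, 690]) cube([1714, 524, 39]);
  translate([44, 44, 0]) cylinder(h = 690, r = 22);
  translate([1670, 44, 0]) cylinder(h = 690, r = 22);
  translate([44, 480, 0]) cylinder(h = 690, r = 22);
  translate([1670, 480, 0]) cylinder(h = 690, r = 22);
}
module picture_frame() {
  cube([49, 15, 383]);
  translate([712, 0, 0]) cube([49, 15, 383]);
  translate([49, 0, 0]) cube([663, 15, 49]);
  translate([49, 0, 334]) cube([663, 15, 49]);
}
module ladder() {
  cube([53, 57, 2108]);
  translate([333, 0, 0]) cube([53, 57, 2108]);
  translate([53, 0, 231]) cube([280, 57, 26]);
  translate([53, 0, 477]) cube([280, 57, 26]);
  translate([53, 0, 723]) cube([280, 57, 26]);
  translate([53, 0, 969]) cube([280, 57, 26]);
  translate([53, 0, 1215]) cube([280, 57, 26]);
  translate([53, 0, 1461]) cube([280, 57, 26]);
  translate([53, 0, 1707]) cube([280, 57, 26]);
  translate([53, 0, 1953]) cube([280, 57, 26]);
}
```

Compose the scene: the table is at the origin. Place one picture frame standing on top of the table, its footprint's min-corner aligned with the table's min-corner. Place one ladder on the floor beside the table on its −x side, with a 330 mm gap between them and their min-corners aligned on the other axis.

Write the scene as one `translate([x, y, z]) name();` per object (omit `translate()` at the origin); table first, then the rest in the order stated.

table();
translate([0, 0, 729]) picture_frame();
translate([-716, 0, 0]) ladder();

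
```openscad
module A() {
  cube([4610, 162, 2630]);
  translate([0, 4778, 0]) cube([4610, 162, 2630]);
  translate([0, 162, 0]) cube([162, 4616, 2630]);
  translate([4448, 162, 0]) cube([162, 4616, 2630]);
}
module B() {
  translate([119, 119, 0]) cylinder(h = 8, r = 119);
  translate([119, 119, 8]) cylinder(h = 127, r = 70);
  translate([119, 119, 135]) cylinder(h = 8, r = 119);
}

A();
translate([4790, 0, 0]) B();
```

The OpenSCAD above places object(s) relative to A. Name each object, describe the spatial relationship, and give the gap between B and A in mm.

A is a house frame. B is a spool. The spool is on the floor beside the house frame on its +x side. The gap between the spool and the house frame is 180 mm.

The spool's nearest face is 180 mm from the house frame's +x face.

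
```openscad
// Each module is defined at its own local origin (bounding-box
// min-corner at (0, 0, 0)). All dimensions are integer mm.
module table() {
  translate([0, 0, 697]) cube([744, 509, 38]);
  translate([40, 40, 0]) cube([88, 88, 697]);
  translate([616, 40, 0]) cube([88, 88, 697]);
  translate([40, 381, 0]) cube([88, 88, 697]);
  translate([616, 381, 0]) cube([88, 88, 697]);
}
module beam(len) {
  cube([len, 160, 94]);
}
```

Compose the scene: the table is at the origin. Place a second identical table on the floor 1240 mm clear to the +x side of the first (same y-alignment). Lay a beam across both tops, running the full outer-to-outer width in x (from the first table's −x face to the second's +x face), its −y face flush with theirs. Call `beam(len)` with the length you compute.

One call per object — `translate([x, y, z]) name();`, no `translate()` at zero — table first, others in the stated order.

table();
translate([1984, 0, 0]) table();
translate([0, 0, 735]) beam(2728);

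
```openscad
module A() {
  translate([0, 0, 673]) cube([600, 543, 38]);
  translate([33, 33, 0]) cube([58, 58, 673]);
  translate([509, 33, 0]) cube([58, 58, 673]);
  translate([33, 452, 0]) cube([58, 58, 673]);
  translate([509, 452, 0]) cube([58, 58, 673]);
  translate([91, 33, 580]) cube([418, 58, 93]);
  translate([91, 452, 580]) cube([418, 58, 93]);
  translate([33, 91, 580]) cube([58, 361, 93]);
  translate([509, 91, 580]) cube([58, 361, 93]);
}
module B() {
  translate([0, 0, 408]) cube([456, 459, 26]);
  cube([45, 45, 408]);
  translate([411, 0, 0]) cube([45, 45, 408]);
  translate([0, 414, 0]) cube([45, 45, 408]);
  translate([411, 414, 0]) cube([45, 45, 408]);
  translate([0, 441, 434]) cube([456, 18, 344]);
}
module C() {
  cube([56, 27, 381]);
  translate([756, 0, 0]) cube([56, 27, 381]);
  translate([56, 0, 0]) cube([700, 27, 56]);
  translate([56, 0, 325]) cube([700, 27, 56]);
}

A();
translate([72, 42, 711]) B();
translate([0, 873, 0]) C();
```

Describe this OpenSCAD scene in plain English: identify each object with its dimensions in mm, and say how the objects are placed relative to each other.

A is a table: top 600 mm (x) × 543 mm (y), 38 mm thick, upper face at z = 711 mm, on four 58×58 mm square legs, each inset 33 mm from the nearest pair of top edges, running from z = 0 to the bottom of the top. Four apron rails, 58 mm thick and 93 mm tall, run between adjacent legs with their top edges flush with the underside of the top and their outer faces flush with the legs' outer faces.

B is a chair: 456×459 mm seat, 26 mm thick, top at z = 434 mm, on four 45 mm square corner legs flush with the seat edges. A 18 mm thick backrest slab spans the full seat width, extending 344 mm above the seat top, its back face flush with the seat's +y edge.

C is a picture frame with a 700×269 mm rectangular opening (x by z) and a uniform 56 mm border on every side. Frame depth is 27 mm along y. It is built from two vertical stiles running the full outside height and two horizontal rails spanning the gap between the stiles.

The chair is on top of the table, centred. The picture frame is on the floor beside the table on its +y side.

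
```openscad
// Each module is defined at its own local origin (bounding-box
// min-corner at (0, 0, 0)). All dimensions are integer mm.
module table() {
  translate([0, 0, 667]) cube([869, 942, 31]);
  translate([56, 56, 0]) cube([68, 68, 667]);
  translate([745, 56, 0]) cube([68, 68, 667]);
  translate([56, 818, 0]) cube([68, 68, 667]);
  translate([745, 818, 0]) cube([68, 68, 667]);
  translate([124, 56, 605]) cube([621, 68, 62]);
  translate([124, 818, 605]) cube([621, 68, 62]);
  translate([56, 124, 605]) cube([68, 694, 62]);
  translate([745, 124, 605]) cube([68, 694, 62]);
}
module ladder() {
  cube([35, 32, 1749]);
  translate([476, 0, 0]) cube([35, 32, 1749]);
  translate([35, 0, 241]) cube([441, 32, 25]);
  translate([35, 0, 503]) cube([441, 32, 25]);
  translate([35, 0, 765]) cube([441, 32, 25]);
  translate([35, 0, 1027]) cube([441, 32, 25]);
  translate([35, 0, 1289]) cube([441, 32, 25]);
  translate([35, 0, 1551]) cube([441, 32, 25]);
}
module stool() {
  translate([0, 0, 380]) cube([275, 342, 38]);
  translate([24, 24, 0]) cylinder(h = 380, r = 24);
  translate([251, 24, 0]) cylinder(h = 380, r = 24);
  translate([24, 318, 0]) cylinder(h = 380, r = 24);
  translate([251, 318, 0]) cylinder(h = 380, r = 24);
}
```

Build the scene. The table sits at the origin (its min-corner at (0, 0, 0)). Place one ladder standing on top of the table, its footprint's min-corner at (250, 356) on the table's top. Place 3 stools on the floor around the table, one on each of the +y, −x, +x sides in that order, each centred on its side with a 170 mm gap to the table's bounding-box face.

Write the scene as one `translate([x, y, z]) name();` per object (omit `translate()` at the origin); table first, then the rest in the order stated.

table();
translate([250, 356, 698]) ladder();
translate([297, 1112, 0]) stool();
translate([-445, 300, 0]) stool();
translate([1039, 300, 0]) stool();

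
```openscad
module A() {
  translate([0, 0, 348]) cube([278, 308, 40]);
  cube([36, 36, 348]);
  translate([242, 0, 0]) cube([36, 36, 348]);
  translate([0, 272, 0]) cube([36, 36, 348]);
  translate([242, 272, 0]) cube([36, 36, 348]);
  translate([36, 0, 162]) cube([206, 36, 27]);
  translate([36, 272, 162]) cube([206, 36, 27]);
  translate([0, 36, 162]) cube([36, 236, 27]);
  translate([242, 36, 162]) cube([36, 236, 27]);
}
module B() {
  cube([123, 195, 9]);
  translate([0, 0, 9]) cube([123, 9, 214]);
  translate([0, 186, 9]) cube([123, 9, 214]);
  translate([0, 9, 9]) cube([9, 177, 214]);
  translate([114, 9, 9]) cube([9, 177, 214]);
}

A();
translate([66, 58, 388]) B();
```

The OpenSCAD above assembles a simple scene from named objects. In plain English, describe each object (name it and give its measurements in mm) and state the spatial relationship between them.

A is a four-legged stool. The seat is a 278×308×40 mm slab whose top surface is at z = 388 mm; four square legs, each 36×36 mm in cross-section, run from the floor (z = 0) to the underside of the seat, each flush with a corner of the seat. Four stretchers, 36 mm wide and 27 mm tall, connect adjacent legs with their undersides at z = 162 mm, each running between the inner faces of the legs it joins and aligned with the legs' outer faces on the other axis.

B is an open storage box with external size 123×195×223 mm and wall thickness 9 mm (the base is also 9 mm thick). The base covers the whole footprint; the four walls stand on the base, with the y-facing walls full-width and the x-facing walls fitting between their inner faces.

The open box is on top of the stool.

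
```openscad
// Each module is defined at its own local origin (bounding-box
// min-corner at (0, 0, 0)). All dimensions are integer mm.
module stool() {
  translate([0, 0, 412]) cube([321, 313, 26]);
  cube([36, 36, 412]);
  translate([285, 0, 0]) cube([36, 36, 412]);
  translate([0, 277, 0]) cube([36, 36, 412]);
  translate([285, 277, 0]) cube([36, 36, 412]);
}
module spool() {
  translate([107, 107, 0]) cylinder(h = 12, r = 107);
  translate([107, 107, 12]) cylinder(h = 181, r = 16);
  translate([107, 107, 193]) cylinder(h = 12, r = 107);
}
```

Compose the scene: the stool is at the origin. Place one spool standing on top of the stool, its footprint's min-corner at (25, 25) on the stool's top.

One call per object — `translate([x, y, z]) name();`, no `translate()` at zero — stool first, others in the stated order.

stool();
translate([25, 25, 438]) spool();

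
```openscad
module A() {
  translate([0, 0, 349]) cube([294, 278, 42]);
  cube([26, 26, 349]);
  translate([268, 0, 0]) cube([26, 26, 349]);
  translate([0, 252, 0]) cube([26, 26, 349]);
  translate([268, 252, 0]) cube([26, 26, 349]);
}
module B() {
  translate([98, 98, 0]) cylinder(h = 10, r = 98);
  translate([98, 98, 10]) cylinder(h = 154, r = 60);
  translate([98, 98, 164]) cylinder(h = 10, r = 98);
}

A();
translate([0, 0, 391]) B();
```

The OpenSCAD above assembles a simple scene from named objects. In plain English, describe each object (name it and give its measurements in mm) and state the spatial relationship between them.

A is a simple wooden stool: a rectangular seat 294 mm (x) by 278 mm (y), 42 mm thick, top face at z = 391 mm, on four square legs, each 26×26 mm in cross-section. The legs rest on z = 0, each flush with a corner of the seat.

B is a spool: two coaxial disc flanges of radius 98 mm and thickness 10 mm, joined by a core cylinder of radius 60 mm and height 154 mm. The lower flange rests on z = 0 and the three cylinders share a vertical axis.

The spool is on top of the stool.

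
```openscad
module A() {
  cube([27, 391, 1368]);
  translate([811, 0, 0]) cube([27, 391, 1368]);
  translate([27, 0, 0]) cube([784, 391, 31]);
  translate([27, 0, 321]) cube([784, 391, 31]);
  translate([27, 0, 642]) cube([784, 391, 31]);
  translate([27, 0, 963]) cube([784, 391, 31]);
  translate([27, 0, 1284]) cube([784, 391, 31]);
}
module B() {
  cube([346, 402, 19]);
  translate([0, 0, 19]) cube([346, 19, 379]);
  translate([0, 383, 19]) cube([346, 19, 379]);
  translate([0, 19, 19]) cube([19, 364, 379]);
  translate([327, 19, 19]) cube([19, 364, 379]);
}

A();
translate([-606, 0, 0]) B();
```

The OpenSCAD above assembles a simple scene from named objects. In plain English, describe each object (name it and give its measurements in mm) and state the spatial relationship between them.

A is an open bookshelf. Two side panels, each 27 mm thick, 391 mm deep and 1368 mm tall, stand 838 mm apart (outside-to-outside). Between them sit 5 shelves, each 31 mm thick and 391 mm deep, spanning the full gap between the sides. The bottom shelf rests on the floor (its underside at z = 0) and the clear gap between one shelf's top and the next shelf's underside is 290 mm.

B is an open-topped rectangular box: outside dimensions 346×402×398 mm, with a uniform wall and base thickness of 19 mm. The base is a full 346×402 slab on the floor; four walls sit on top of the base. The front and back walls (the −y and +y sides) span the full width; the two side walls fit between them.

The open box is on the floor beside the bookshelf on its −x side.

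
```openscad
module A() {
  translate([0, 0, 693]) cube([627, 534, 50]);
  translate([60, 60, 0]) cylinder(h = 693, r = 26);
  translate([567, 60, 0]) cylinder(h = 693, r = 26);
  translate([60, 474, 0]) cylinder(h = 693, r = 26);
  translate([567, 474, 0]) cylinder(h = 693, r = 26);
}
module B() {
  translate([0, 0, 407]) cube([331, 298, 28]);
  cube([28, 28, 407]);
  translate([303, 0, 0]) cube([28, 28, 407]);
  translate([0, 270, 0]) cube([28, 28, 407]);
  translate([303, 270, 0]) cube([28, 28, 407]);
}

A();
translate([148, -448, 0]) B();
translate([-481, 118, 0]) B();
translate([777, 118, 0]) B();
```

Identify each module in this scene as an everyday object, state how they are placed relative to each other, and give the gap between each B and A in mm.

A is a table. B is a stool. Three stools sit around the table at the −y, −x, +x sides. The gap between each stool and the table is 150 mm.

Each stool's nearest face is 150 mm from the table's bounding box.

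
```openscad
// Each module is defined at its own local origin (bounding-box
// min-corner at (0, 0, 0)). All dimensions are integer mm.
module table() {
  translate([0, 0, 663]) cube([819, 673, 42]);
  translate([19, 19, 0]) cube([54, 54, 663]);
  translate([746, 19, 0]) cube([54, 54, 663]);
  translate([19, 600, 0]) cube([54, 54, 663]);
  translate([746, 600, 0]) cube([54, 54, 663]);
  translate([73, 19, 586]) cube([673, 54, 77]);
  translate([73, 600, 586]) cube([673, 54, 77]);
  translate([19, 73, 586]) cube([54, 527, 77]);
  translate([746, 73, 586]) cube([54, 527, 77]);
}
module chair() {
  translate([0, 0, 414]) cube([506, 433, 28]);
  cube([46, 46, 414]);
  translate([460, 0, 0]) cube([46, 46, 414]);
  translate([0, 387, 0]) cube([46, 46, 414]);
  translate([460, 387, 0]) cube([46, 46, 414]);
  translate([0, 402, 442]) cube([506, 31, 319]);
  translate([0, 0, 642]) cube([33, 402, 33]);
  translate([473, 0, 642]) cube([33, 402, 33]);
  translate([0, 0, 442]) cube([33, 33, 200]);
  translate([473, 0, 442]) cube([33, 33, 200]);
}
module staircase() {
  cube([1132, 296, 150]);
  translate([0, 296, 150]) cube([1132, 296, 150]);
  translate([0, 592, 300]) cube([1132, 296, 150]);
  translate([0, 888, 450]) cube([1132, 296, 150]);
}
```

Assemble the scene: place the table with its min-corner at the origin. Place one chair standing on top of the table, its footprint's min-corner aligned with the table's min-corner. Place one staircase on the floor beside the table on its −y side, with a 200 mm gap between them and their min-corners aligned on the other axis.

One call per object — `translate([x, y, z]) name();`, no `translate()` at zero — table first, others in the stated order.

table();
translate([0, 0, 705]) chair();
translate([0, -1384, 0]) staircase();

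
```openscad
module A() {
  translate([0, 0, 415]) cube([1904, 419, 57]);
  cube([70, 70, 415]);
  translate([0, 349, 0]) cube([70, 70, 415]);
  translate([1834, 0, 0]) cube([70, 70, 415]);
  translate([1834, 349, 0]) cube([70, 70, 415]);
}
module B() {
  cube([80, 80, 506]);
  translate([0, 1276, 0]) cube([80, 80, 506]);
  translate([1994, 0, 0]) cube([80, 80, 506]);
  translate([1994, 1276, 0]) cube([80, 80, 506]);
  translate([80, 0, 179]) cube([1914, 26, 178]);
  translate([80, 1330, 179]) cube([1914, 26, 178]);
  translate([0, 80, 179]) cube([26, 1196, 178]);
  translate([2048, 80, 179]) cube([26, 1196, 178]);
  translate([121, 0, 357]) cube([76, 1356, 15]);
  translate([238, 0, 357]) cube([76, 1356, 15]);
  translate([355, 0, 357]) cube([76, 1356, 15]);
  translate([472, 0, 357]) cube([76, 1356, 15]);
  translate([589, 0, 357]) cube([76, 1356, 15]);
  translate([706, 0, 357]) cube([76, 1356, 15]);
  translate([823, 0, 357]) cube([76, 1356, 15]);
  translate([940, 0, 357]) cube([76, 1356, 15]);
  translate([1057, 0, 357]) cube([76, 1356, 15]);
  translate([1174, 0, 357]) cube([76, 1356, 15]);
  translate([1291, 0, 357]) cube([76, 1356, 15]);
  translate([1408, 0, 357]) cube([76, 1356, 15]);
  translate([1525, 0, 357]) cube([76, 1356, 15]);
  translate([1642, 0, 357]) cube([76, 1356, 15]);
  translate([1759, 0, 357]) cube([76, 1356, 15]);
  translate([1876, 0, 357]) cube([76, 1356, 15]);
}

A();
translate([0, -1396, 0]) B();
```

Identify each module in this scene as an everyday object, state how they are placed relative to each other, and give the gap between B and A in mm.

The bed frame's nearest face is 40 mm from the bench's −y face.

A is a bench. B is a bed frame. The bed frame is on the floor beside the bench on its −y side. The gap between the bed frame and the bench is 40 mm.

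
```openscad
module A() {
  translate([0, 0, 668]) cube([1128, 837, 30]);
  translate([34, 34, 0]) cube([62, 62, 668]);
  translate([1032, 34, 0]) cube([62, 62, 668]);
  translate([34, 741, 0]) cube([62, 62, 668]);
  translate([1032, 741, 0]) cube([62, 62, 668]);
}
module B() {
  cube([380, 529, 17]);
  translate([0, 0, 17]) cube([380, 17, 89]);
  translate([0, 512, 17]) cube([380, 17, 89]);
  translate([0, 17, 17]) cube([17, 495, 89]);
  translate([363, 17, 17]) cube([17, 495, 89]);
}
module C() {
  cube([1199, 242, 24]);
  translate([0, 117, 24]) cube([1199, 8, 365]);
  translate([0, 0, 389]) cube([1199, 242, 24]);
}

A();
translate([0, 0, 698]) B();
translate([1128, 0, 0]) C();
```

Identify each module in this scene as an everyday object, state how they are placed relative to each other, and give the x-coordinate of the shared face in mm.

The table's +x face and the I-beam's −x face are both at x = 1128 mm.

A is a table. B is an open box. C is an I-beam. The open box is on top of the table. The I-beam is against the table's +x side, with their −y faces flush. The x-coordinate of the shared face is 1128 mm.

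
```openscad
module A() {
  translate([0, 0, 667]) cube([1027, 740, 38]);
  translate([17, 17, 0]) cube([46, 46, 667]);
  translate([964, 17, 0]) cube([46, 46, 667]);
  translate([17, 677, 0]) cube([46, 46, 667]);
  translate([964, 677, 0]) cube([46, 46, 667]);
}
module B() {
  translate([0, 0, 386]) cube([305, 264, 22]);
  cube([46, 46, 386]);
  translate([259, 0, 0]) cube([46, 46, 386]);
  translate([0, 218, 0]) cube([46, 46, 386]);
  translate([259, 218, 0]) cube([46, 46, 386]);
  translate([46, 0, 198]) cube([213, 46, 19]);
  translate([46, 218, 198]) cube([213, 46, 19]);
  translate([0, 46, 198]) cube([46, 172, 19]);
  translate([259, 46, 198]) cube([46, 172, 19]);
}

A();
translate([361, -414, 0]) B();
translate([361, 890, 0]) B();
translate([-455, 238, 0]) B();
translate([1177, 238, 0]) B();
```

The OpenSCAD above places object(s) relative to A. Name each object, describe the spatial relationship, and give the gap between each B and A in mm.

Each stool's nearest face is 150 mm from the table's bounding box.

A is a table. B is a stool. Four stools sit around the table at the −y, +y, −x, +x sides. The gap between each stool and the table is 150 mm.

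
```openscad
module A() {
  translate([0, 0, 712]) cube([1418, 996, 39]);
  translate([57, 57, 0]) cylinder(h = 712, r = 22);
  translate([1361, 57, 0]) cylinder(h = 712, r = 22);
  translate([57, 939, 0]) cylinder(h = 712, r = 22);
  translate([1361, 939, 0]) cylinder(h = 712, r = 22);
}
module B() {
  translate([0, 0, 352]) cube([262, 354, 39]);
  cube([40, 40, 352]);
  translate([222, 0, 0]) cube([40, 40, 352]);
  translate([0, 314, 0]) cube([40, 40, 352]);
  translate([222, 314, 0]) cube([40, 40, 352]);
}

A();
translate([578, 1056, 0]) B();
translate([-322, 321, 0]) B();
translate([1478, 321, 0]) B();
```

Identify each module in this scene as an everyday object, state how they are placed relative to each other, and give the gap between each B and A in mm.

Each stool's nearest face is 60 mm from the table's bounding box.

A is a table. B is a stool. Three stools sit around the table at the +y, −x, +x sides. The gap between each stool and the table is 60 mm.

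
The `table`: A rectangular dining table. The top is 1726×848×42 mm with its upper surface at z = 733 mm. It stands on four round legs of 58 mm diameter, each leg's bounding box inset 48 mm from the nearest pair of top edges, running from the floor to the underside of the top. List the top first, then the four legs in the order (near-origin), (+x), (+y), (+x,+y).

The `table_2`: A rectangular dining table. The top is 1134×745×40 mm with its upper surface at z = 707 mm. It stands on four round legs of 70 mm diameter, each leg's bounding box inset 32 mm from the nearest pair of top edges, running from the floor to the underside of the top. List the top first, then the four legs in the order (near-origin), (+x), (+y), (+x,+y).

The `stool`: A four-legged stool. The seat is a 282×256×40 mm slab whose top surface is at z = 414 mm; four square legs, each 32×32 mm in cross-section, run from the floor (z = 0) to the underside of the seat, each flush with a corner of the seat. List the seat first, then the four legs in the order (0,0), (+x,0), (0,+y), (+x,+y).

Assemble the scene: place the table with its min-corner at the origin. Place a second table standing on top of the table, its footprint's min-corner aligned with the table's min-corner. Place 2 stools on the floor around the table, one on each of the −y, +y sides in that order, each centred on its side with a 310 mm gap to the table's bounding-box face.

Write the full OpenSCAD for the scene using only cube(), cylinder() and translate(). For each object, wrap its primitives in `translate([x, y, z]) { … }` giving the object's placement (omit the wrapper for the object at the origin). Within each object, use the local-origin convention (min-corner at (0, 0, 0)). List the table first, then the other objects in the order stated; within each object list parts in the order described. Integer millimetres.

translate([0, 0, 691]) cube([1726, 848, 42]);
translate([77, 77, 0]) cylinder(h = 691, r = 29);
translate([1649, 77, 0]) cylinder(h = 691, r = 29);
translate([77, 771, 0]) cylinder(h = 691, r = 29);
translate([1649, 771, 0]) cylinder(h = 691, r = 29);
translate([0, 0, 733]) {
  translate([0, 0, 667]) cube([1134, 745, 40]);
  translate([67, 67, 0]) cylinder(h = 667, r = 35);
  translate([1067, 67, 0]) cylinder(h = 667, r = 35);
  translate([67, 678, 0]) cylinder(h = 667, r = 35);
  translate([1067, 678, 0]) cylinder(h = 667, r = 35);
}
translate([722, -566, 0]) {
  translate([0, 0, 374]) cube([282, 256, 40]);
  cube([32, 32, 374]);
  translate([250, 0, 0]) cube([32, 32, 374]);
  translate([0, 224, 0]) cube([32, 32, 374]);
  translate([250, 224, 0]) cube([32, 32, 374]);
}
translate([722, 1158, 0]) {
  translate([0, 0, 374]) cube([282, 256, 40]);
  cube([32, 32, 374]);
  translate([250, 0, 0]) cube([32, 32, 374]);
  translate([0, 224, 0]) cube([32, 32, 374]);
  translate([250, 224, 0]) cube([32, 32, 374]);
}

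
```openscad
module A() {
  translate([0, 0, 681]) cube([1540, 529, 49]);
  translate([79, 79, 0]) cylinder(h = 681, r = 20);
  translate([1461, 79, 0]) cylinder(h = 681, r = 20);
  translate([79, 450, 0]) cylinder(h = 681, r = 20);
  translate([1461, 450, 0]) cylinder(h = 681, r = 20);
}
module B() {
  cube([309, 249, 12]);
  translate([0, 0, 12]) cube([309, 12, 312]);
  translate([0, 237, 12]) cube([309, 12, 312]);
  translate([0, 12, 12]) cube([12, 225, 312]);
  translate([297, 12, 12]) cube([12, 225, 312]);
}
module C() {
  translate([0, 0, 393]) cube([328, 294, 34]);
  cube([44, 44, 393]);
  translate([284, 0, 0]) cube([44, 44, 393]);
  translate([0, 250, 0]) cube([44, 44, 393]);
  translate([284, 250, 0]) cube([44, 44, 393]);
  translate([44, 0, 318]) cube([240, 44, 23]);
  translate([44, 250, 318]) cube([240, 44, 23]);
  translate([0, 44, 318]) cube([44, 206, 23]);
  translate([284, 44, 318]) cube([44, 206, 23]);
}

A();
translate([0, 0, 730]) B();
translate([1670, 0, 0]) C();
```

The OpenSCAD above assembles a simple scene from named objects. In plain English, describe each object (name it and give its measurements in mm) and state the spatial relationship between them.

A is a table with a 1540×529 mm rectangular top, 49 mm thick, top surface at z = 730 mm, supported by four round legs of 40 mm diameter, each leg's bounding box inset 59 mm from the nearest pair of top edges, running from the floor.

B is an open-topped rectangular box: outside dimensions 309×249×324 mm, with a uniform wall and base thickness of 12 mm. The base is a full 309×249 slab on the floor; four walls sit on top of the base. The front and back walls (the −y and +y sides) span the full width; the two side walls fit between them.

C is a four-legged stool. The seat is 328×294 mm, 34 mm thick, top at z = 427 mm. It stands on four square legs, each 44×44 mm in cross-section, from z = 0 to the seat underside, each flush with a corner of the seat. Four stretchers, 44 mm wide and 23 mm tall, connect adjacent legs with their undersides at z = 318 mm, each running between the inner faces of the legs it joins and aligned with the legs' outer faces on the other axis.

The open box is on top of the table. The stool is on the floor beside the table on its +x side.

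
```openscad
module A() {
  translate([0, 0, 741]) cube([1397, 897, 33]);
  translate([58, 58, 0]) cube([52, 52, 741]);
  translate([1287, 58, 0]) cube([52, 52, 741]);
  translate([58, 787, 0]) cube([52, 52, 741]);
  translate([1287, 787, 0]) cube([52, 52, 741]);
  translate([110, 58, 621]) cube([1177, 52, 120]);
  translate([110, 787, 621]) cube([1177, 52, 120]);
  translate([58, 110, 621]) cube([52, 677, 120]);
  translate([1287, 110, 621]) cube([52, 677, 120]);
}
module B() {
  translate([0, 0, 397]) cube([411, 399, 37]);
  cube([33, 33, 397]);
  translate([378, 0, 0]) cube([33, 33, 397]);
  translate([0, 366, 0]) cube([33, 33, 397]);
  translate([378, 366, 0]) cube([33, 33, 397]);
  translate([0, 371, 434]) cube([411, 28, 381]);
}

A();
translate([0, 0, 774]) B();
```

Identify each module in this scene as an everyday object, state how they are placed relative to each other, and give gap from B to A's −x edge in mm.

The chair's min-x is at 0; the table's min-x is 0; gap = 0 mm.

A is a table. B is a chair. The chair is on top of the table. The gap from the chair to the table's −x edge is 0 mm.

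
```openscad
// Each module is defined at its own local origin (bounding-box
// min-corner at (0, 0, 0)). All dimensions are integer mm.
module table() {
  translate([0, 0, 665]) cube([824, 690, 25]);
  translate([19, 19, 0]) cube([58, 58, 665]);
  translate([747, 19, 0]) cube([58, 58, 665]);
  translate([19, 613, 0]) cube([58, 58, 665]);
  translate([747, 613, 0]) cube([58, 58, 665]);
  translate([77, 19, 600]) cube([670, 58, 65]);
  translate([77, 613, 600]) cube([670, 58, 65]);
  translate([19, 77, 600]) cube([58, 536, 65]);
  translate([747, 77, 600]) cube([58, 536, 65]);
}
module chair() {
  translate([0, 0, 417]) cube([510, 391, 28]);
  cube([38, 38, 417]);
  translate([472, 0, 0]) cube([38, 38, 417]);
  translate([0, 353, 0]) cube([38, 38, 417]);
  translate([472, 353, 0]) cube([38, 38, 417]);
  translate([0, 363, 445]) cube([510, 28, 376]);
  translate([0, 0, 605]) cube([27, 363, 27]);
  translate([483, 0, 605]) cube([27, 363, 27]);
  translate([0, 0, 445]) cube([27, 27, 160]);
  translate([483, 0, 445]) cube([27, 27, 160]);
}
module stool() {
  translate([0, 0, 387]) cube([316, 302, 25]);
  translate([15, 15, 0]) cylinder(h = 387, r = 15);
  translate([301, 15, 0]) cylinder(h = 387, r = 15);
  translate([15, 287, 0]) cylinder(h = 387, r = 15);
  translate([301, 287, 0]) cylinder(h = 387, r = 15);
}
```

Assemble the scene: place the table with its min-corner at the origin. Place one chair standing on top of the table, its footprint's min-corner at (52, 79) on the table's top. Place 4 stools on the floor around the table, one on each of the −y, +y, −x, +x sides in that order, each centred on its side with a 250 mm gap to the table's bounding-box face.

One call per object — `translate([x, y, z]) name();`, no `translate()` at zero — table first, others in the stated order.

table();
translate([52, 79, 690]) chair();
translate([254, -552, 0]) stool();
translate([254, 940, 0]) stool();
translate([-566, 194, 0]) stool();
translate([1074, 194, 0]) stool();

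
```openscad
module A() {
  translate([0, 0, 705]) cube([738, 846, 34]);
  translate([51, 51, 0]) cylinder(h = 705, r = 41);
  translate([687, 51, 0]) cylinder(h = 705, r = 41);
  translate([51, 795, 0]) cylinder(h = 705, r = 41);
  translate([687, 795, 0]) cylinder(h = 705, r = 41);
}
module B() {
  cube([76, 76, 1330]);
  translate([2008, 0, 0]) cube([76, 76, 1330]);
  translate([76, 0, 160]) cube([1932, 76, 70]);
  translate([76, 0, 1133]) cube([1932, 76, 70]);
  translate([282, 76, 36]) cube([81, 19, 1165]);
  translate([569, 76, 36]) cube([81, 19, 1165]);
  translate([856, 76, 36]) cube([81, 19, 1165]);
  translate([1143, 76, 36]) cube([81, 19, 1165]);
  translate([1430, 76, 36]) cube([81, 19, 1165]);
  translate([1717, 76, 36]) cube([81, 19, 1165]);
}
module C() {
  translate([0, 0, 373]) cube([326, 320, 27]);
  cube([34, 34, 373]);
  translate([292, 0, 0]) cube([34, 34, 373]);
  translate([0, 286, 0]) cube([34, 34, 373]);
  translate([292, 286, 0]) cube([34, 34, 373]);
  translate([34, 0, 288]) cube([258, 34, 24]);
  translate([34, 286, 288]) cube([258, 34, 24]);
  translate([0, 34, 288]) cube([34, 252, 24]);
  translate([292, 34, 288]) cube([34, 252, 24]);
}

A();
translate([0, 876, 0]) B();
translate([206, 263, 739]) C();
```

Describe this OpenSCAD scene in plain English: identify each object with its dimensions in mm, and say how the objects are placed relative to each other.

A is a table: top 738 mm (x) × 846 mm (y), 34 mm thick, upper face at z = 739 mm, on four round legs of 82 mm diameter, each leg's bounding box inset 10 mm from the nearest pair of top edges, running from z = 0 to the bottom of the top.

B is a fence section. Two 76×76 mm posts, 1330 mm tall, stand on the floor with a clear span of 1932 mm between their inner faces. Two horizontal rails of 76×70 mm section span the gap between the posts with their undersides at z = 160 mm and z = 1133 mm, flush with the posts' −y face. 6 pickets, each 81 mm wide, 19 mm thick and 1165 mm tall, are fixed to the +y face of the rails with their bottoms at z = 36 mm, evenly spaced across the span with equal gaps (rounded down to the nearest mm) at the −x end and between each pair — any rounding remainder accumulates at the +x end.

C is a four-legged stool. The seat is a 326×320×27 mm slab whose top surface is at z = 400 mm; four square legs, each 34×34 mm in cross-section, run from the floor (z = 0) to the underside of the seat, each flush with a corner of the seat. Four stretchers, 34 mm wide and 24 mm tall, connect adjacent legs with their undersides at z = 288 mm, each running between the inner faces of the legs it joins and aligned with the legs' outer faces on the other axis.

The fence section is on the floor beside the table on its +y side. The stool is on top of the table, centred.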